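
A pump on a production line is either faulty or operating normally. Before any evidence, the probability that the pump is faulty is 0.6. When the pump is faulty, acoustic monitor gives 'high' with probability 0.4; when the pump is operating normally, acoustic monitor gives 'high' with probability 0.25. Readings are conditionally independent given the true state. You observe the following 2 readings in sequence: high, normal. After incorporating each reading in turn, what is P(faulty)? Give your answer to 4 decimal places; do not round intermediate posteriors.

Each posterior becomes the prior for the next update.
After 'high': P(faulty) = 0.4·0.6000 / (0.4·0.6000 + 0.25·0.4000) ≈ 0.7059
After 'normal': P(faulty) = 0.6·0.7059 / (0.6·0.7059 + 0.75·0.2941) ≈ 0.6575

0.6575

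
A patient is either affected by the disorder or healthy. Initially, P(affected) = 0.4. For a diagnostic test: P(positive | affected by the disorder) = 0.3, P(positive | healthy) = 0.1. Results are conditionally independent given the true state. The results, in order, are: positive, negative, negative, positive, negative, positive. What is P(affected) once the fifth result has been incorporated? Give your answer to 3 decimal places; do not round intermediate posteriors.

0.738

After 'positive': P(affected) = 0.3·0.4000 / (0.3·0.4000 + 0.1·0.6000) ≈ 0.6667
After 'negative': P(affected) = 0.7·0.6667 / (0.7·0.6667 + 0.9·0.3333) ≈ 0.6087
After 'negative': P(affected) = 0.7·0.6087 / (0.7·0.6087 + 0.9·0.3913) ≈ 0.5475
After 'positive': P(affected) = 0.3·0.5475 / (0.3·0.5475 + 0.1·0.4525) ≈ 0.7840
After 'negative': P(affected) = 0.7·0.7840 / (0.7·0.7840 + 0.9·0.2160) ≈ 0.7384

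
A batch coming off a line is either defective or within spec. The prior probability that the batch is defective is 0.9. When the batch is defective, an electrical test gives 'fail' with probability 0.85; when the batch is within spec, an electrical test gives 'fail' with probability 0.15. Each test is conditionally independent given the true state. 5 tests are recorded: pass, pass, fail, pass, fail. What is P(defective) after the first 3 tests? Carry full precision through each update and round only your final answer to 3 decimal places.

Apply Bayes' rule sequentially, carrying P(defective) forward.
After 'pass': P(defective) = 0.15·0.9000 / (0.15·0.9000 + 0.85·0.1000) ≈ 0.6136
After 'pass': P(defective) = 0.15·0.6136 / (0.15·0.6136 + 0.85·0.3864) ≈ 0.2189
After 'fail': P(defective) = 0.85·0.2189 / (0.85·0.2189 + 0.15·0.7811) ≈ 0.6136

0.614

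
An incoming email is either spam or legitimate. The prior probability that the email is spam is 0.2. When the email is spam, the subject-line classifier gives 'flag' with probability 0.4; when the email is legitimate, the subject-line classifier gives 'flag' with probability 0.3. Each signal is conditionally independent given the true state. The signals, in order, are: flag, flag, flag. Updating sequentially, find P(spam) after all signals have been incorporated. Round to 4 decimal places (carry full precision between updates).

After 'flag': P(spam) = 0.4·0.2000 / (0.4·0.2000 + 0.3·0.8000) ≈ 0.2500
After 'flag': P(spam) = 0.4·0.2500 / (0.4·0.2500 + 0.3·0.7500) ≈ 0.3077
After 'flag': P(spam) = 0.4·0.3077 / (0.4·0.3077 + 0.3·0.6923) ≈ 0.3721

0.3721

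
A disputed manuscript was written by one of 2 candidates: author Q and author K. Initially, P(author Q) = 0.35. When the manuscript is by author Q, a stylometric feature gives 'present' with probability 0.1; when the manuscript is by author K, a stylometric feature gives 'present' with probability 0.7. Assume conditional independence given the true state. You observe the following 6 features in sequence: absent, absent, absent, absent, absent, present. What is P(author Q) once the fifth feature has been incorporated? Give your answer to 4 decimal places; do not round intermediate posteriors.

0.9924

Apply Bayes' rule sequentially, carrying P(author Q) forward.
After 'absent': P(author Q) = 0.9·0.3500 / (0.9·0.3500 + 0.3·0.6500) ≈ 0.6176
After 'absent': P(author Q) = 0.9·0.6176 / (0.9·0.6176 + 0.3·0.3824) ≈ 0.8289
After 'absent': P(author Q) = 0.9·0.8289 / (0.9·0.8289 + 0.3·0.1711) ≈ 0.9356
After 'absent': P(author Q) = 0.9·0.9356 / (0.9·0.9356 + 0.3·0.0644) ≈ 0.9776
After 'absent': P(author Q) = 0.9·0.9776 / (0.9·0.9776 + 0.3·0.0224) ≈ 0.9924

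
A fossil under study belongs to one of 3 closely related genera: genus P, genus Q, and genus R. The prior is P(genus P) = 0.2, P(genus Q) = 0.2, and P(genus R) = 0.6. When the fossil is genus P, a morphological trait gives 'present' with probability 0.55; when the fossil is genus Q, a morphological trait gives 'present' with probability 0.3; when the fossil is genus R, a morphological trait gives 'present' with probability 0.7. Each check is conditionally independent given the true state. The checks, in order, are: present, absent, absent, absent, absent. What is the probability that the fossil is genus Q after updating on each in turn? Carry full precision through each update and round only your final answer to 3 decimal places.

0.645

After 'present': normaliser = 0.55·0.2000 + 0.3·0.2000 + 0.7·0.6000; P(genus P) ≈ 0.1864, P(genus Q) ≈ 0.1017, P(genus R) ≈ 0.7119
After 'absent': normaliser = 0.45·0.1864 + 0.7·0.1017 + 0.3·0.7119; P(genus P) ≈ 0.2276, P(genus Q) ≈ 0.1931, P(genus R) ≈ 0.5793
After 'absent': normaliser = 0.45·0.2276 + 0.7·0.1931 + 0.3·0.5793; P(genus P) ≈ 0.2490, P(genus Q) ≈ 0.3286, P(genus R) ≈ 0.4225
After 'absent': normaliser = 0.45·0.2490 + 0.7·0.3286 + 0.3·0.4225; P(genus P) ≈ 0.2390, P(genus Q) ≈ 0.4907, P(genus R) ≈ 0.2704
After 'absent': normaliser = 0.45·0.2390 + 0.7·0.4907 + 0.3·0.2704; P(genus P) ≈ 0.2021, P(genus Q) ≈ 0.6455, P(genus R) ≈ 0.1524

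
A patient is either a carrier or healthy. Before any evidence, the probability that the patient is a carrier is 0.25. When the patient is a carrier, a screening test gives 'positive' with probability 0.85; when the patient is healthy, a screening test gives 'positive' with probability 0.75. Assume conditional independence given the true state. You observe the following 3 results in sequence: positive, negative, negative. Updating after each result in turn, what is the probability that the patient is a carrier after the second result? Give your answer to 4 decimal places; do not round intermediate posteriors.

0.1848

After 'positive': P(carrier) = 0.85·0.2500 / (0.85·0.2500 + 0.75·0.7500) ≈ 0.2742
After 'negative': P(carrier) = 0.15·0.2742 / (0.15·0.2742 + 0.25·0.7258) ≈ 0.1848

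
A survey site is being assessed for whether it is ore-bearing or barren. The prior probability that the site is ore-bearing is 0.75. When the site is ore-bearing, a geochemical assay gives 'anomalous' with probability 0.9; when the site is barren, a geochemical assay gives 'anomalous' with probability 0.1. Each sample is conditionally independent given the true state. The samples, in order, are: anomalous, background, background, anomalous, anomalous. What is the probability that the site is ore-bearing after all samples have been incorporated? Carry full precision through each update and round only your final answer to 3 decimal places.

0.964

Each posterior becomes the prior for the next update.
After 'anomalous': P(ore) = 0.9·0.7500 / (0.9·0.7500 + 0.1·0.2500) ≈ 0.9643
After 'background': P(ore) = 0.1·0.9643 / (0.1·0.9643 + 0.9·0.0357) ≈ 0.7500
After 'background': P(ore) = 0.1·0.7500 / (0.1·0.7500 + 0.9·0.2500) ≈ 0.2500
After 'anomalous': P(ore) = 0.9·0.2500 / (0.9·0.2500 + 0.1·0.7500) ≈ 0.7500
After 'anomalous': P(ore) = 0.9·0.7500 / (0.9·0.7500 + 0.1·0.2500) ≈ 0.9643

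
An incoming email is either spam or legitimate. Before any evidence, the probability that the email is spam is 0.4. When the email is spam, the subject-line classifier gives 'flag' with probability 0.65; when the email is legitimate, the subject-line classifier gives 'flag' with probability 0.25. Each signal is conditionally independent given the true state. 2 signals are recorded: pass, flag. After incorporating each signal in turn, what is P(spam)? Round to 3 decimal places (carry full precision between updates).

0.447

Each posterior becomes the prior for the next update.
After 'pass': P(spam) = 0.35·0.4000 / (0.35·0.4000 + 0.75·0.6000) ≈ 0.2373
After 'flag': P(spam) = 0.65·0.2373 / (0.65·0.2373 + 0.25·0.7627) ≈ 0.4472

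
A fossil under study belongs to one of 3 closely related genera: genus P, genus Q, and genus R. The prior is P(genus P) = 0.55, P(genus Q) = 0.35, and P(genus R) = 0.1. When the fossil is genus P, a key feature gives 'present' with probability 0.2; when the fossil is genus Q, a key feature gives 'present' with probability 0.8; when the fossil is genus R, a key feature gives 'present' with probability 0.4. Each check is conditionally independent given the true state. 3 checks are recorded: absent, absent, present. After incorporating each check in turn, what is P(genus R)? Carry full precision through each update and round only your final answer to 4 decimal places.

0.1500

Apply Bayes' rule sequentially, carrying P(genus R) forward.
After 'absent': normaliser = 0.8·0.5500 + 0.2·0.3500 + 0.6·0.1000; P(genus P) ≈ 0.7719, P(genus Q) ≈ 0.1228, P(genus R) ≈ 0.1053
After 'absent': normaliser = 0.8·0.7719 + 0.2·0.1228 + 0.6·0.1053; P(genus P) ≈ 0.8756, P(genus Q) ≈ 0.0348, P(genus R) ≈ 0.0896
After 'present': normaliser = 0.2·0.8756 + 0.8·0.0348 + 0.4·0.0896; P(genus P) ≈ 0.7333, P(genus Q) ≈ 0.1167, P(genus R) ≈ 0.1500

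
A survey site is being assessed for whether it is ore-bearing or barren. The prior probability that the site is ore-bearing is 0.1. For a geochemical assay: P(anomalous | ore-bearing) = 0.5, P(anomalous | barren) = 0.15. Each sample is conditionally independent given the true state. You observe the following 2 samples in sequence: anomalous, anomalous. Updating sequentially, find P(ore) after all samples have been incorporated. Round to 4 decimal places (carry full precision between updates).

0.5525

After 'anomalous': P(ore) = 0.5·0.1000 / (0.5·0.1000 + 0.15·0.9000) ≈ 0.2703
After 'anomalous': P(ore) = 0.5·0.2703 / (0.5·0.2703 + 0.15·0.7297) ≈ 0.5525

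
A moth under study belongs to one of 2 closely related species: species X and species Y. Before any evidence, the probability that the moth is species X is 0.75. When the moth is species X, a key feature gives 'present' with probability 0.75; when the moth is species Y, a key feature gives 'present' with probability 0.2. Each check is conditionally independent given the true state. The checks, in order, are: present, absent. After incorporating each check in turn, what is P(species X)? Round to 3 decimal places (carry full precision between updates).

After 'present': P(species X) = 0.75·0.7500 / (0.75·0.7500 + 0.2·0.2500) ≈ 0.9184
After 'absent': P(species X) = 0.25·0.9184 / (0.25·0.9184 + 0.8·0.0816) ≈ 0.7785

0.779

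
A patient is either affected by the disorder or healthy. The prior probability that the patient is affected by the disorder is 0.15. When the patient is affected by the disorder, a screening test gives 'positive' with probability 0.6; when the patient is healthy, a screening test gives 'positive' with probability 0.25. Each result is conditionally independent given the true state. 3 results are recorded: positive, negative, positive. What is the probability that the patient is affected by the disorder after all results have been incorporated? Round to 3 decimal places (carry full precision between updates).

After 'positive': P(affected) = 0.6·0.1500 / (0.6·0.1500 + 0.25·0.8500) ≈ 0.2975
After 'negative': P(affected) = 0.4·0.2975 / (0.4·0.2975 + 0.75·0.7025) ≈ 0.1843
After 'positive': P(affected) = 0.6·0.1843 / (0.6·0.1843 + 0.25·0.8157) ≈ 0.3515

0.352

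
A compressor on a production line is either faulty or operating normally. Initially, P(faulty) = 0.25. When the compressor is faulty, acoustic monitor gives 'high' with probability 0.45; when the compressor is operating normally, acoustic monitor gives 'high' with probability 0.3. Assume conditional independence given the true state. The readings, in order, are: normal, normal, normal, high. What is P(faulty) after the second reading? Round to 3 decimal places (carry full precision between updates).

0.171

Each posterior becomes the prior for the next update.
After 'normal': P(faulty) = 0.55·0.2500 / (0.55·0.2500 + 0.7·0.7500) ≈ 0.2075
After 'normal': P(faulty) = 0.55·0.2075 / (0.55·0.2075 + 0.7·0.7925) ≈ 0.1707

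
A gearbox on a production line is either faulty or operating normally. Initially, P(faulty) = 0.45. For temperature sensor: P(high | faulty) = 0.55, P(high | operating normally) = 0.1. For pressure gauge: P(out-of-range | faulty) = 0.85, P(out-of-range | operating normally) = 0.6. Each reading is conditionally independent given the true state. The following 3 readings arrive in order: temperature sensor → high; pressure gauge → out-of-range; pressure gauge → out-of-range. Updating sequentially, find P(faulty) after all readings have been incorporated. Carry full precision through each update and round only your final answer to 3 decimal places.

After temperature sensor='high': P(faulty) = 0.55·0.4500 / (0.55·0.4500 + 0.1·0.5500) ≈ 0.8182
After pressure gauge='out-of-range': P(faulty) = 0.85·0.8182 / (0.85·0.8182 + 0.6·0.1818) ≈ 0.8644
After pressure gauge='out-of-range': P(faulty) = 0.85·0.8644 / (0.85·0.8644 + 0.6·0.1356) ≈ 0.9003

0.900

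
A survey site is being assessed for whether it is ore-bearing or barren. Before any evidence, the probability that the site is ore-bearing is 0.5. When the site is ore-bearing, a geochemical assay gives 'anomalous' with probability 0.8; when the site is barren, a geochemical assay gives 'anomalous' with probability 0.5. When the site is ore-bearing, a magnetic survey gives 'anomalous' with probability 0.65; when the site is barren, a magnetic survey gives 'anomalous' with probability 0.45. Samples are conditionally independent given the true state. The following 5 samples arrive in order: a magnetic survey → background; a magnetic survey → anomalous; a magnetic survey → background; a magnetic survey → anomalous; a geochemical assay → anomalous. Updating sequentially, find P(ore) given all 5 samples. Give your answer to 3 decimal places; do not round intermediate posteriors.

Apply Bayes' rule sequentially, carrying P(ore) forward.
After a magnetic survey='background': P(ore) = 0.35·0.5000 / (0.35·0.5000 + 0.55·0.5000) ≈ 0.3889
After a magnetic survey='anomalous': P(ore) = 0.65·0.3889 / (0.65·0.3889 + 0.45·0.6111) ≈ 0.4789
After a magnetic survey='background': P(ore) = 0.35·0.4789 / (0.35·0.4789 + 0.55·0.5211) ≈ 0.3691
After a magnetic survey='anomalous': P(ore) = 0.65·0.3691 / (0.65·0.3691 + 0.45·0.6309) ≈ 0.4580
After a geochemical assay='anomalous': P(ore) = 0.8·0.4580 / (0.8·0.4580 + 0.5·0.5420) ≈ 0.5748

0.575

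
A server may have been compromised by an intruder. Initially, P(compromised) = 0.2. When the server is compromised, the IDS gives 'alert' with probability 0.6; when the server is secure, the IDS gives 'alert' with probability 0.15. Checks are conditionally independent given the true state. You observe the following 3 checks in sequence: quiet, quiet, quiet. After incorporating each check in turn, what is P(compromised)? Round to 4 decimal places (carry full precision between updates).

0.0254

Each posterior becomes the prior for the next update.
After 'quiet': P(compromised) = 0.4·0.2000 / (0.4·0.2000 + 0.85·0.8000) ≈ 0.1053
After 'quiet': P(compromised) = 0.4·0.1053 / (0.4·0.1053 + 0.85·0.8947) ≈ 0.0525
After 'quiet': P(compromised) = 0.4·0.0525 / (0.4·0.0525 + 0.85·0.9475) ≈ 0.0254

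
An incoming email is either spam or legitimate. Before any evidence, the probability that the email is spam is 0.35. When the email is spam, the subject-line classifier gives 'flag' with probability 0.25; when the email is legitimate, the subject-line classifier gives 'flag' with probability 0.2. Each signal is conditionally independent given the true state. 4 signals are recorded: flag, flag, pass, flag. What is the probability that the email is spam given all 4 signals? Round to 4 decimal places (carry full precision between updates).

0.4965

After 'flag': P(spam) = 0.25·0.3500 / (0.25·0.3500 + 0.2·0.6500) ≈ 0.4023
After 'flag': P(spam) = 0.25·0.4023 / (0.25·0.4023 + 0.2·0.5977) ≈ 0.4569
After 'pass': P(spam) = 0.75·0.4569 / (0.75·0.4569 + 0.8·0.5431) ≈ 0.4410
After 'flag': P(spam) = 0.25·0.4410 / (0.25·0.4410 + 0.2·0.5590) ≈ 0.4965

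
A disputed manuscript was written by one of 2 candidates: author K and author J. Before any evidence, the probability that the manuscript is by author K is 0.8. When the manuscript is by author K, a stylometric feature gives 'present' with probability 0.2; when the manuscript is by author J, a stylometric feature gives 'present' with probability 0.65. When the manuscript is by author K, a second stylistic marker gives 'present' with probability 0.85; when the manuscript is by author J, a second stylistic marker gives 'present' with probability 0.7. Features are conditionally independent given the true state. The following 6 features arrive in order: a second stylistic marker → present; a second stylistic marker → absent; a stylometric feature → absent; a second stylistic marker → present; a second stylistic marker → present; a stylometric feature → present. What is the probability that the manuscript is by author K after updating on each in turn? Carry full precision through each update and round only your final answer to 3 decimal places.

Each posterior becomes the prior for the next update.
After a second stylistic marker='present': P(author K) = 0.85·0.8000 / (0.85·0.8000 + 0.7·0.2000) ≈ 0.8293
After a second stylistic marker='absent': P(author K) = 0.15·0.8293 / (0.15·0.8293 + 0.3·0.1707) ≈ 0.7083
After a stylometric feature='absent': P(author K) = 0.8·0.7083 / (0.8·0.7083 + 0.35·0.2917) ≈ 0.8474
After a second stylistic marker='present': P(author K) = 0.85·0.8474 / (0.85·0.8474 + 0.7·0.1526) ≈ 0.8708
After a second stylistic marker='present': P(author K) = 0.85·0.8708 / (0.85·0.8708 + 0.7·0.1292) ≈ 0.8911
After a stylometric feature='present': P(author K) = 0.2·0.8911 / (0.2·0.8911 + 0.65·0.1089) ≈ 0.7158

0.716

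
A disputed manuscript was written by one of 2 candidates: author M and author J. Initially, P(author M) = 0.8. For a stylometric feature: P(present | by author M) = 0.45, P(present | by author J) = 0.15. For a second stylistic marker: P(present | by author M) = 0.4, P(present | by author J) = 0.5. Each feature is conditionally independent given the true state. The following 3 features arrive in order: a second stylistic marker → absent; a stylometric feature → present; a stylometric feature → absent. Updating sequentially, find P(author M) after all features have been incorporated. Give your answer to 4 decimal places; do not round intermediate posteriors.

0.9031

Apply Bayes' rule sequentially, carrying P(author M) forward.
After a second stylistic marker='absent': P(author M) = 0.6·0.8000 / (0.6·0.8000 + 0.5·0.2000) ≈ 0.8276
After a stylometric feature='present': P(author M) = 0.45·0.8276 / (0.45·0.8276 + 0.15·0.1724) ≈ 0.9351
After a stylometric feature='absent': P(author M) = 0.55·0.9351 / (0.55·0.9351 + 0.85·0.0649) ≈ 0.9031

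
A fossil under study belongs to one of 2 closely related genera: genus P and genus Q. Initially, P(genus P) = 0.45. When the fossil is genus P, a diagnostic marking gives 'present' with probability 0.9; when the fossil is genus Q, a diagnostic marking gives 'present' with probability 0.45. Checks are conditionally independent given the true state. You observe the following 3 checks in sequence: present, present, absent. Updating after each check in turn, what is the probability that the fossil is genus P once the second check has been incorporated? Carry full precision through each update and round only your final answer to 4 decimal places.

0.7660

After 'present': P(genus P) = 0.9·0.4500 / (0.9·0.4500 + 0.45·0.5500) ≈ 0.6207
After 'present': P(genus P) = 0.9·0.6207 / (0.9·0.6207 + 0.45·0.3793) ≈ 0.7660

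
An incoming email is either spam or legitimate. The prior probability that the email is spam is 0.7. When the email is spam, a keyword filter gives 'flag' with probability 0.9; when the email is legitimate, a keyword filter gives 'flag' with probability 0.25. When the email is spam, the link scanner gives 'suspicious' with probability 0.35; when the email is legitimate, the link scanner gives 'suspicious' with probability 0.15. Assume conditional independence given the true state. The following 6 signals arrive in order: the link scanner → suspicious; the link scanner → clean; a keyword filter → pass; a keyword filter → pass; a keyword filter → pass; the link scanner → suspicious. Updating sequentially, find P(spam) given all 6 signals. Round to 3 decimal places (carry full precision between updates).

0.023

After the link scanner='suspicious': P(spam) = 0.35·0.7000 / (0.35·0.7000 + 0.15·0.3000) ≈ 0.8448
After the link scanner='clean': P(spam) = 0.65·0.8448 / (0.65·0.8448 + 0.85·0.1552) ≈ 0.8063
After a keyword filter='pass': P(spam) = 0.1·0.8063 / (0.1·0.8063 + 0.75·0.1937) ≈ 0.3570
After a keyword filter='pass': P(spam) = 0.1·0.3570 / (0.1·0.3570 + 0.75·0.6430) ≈ 0.0689
After a keyword filter='pass': P(spam) = 0.1·0.0689 / (0.1·0.0689 + 0.75·0.9311) ≈ 0.0098
After the link scanner='suspicious': P(spam) = 0.35·0.0098 / (0.35·0.0098 + 0.15·0.9902) ≈ 0.0225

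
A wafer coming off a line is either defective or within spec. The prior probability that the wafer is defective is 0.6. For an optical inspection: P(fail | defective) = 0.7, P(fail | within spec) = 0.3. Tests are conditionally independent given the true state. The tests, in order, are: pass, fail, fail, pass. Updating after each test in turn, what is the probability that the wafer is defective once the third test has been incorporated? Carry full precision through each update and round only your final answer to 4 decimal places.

Each posterior becomes the prior for the next update.
After 'pass': P(defective) = 0.3·0.6000 / (0.3·0.6000 + 0.7·0.4000) ≈ 0.3913
After 'fail': P(defective) = 0.7·0.3913 / (0.7·0.3913 + 0.3·0.6087) ≈ 0.6000
After 'fail': P(defective) = 0.7·0.6000 / (0.7·0.6000 + 0.3·0.4000) ≈ 0.7778

0.7778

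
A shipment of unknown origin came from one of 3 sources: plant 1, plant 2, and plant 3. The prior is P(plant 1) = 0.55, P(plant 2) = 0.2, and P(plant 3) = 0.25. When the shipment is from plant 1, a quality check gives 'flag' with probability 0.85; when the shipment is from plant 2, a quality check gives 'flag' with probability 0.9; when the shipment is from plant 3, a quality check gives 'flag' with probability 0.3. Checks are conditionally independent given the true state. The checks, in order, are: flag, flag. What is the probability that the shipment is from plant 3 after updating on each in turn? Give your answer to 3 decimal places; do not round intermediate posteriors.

0.039

After 'flag': normaliser = 0.85·0.5500 + 0.9·0.2000 + 0.3·0.2500; P(plant 1) ≈ 0.6471, P(plant 2) ≈ 0.2491, P(plant 3) ≈ 0.1038
After 'flag': normaliser = 0.85·0.6471 + 0.9·0.2491 + 0.3·0.1038; P(plant 1) ≈ 0.6829, P(plant 2) ≈ 0.2784, P(plant 3) ≈ 0.0387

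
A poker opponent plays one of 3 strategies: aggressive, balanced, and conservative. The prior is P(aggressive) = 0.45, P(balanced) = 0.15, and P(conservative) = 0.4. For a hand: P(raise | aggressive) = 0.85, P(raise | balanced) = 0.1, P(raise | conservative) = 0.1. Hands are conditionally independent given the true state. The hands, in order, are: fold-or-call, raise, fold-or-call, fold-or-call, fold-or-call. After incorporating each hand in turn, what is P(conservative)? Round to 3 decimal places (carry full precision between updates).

Apply Bayes' rule sequentially, carrying P(conservative) forward.
After 'fold-or-call': normaliser = 0.15·0.4500 + 0.9·0.1500 + 0.9·0.4000; P(aggressive) ≈ 0.1200, P(balanced) ≈ 0.2400, P(conservative) ≈ 0.6400
After 'raise': normaliser = 0.85·0.1200 + 0.1·0.2400 + 0.1·0.6400; P(aggressive) ≈ 0.5368, P(balanced) ≈ 0.1263, P(conservative) ≈ 0.3368
After 'fold-or-call': normaliser = 0.15·0.5368 + 0.9·0.1263 + 0.9·0.3368; P(aggressive) ≈ 0.1619, P(balanced) ≈ 0.2286, P(conservative) ≈ 0.6095
After 'fold-or-call': normaliser = 0.15·0.1619 + 0.9·0.2286 + 0.9·0.6095; P(aggressive) ≈ 0.0312, P(balanced) ≈ 0.2642, P(conservative) ≈ 0.7046
After 'fold-or-call': normaliser = 0.15·0.0312 + 0.9·0.2642 + 0.9·0.7046; P(aggressive) ≈ 0.0053, P(balanced) ≈ 0.2713, P(conservative) ≈ 0.7234

0.723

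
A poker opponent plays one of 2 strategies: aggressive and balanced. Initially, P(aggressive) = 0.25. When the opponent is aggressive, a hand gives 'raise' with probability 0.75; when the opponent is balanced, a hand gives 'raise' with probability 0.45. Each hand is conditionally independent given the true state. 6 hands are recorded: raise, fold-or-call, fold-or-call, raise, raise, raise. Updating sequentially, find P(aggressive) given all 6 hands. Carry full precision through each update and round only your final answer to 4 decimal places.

After 'raise': P(aggressive) = 0.75·0.2500 / (0.75·0.2500 + 0.45·0.7500) ≈ 0.3571
After 'fold-or-call': P(aggressive) = 0.25·0.3571 / (0.25·0.3571 + 0.55·0.6429) ≈ 0.2016
After 'fold-or-call': P(aggressive) = 0.25·0.2016 / (0.25·0.2016 + 0.55·0.7984) ≈ 0.1030
After 'raise': P(aggressive) = 0.75·0.1030 / (0.75·0.1030 + 0.45·0.8970) ≈ 0.1606
After 'raise': P(aggressive) = 0.75·0.1606 / (0.75·0.1606 + 0.45·0.8394) ≈ 0.2418
After 'raise': P(aggressive) = 0.75·0.2418 / (0.75·0.2418 + 0.45·0.7582) ≈ 0.3470

0.3470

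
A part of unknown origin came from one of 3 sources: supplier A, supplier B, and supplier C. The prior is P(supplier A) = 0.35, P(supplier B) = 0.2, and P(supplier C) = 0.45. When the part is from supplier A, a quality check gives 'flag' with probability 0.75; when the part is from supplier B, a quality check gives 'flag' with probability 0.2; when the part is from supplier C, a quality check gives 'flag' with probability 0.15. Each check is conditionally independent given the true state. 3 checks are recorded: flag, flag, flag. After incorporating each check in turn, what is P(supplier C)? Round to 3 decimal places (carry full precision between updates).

0.010

After 'flag': normaliser = 0.75·0.3500 + 0.2·0.2000 + 0.15·0.4500; P(supplier A) ≈ 0.7095, P(supplier B) ≈ 0.1081, P(supplier C) ≈ 0.1824
After 'flag': normaliser = 0.75·0.7095 + 0.2·0.1081 + 0.15·0.1824; P(supplier A) ≈ 0.9157, P(supplier B) ≈ 0.0372, P(supplier C) ≈ 0.0471
After 'flag': normaliser = 0.75·0.9157 + 0.2·0.0372 + 0.15·0.0471; P(supplier A) ≈ 0.9793, P(supplier B) ≈ 0.0106, P(supplier C) ≈ 0.0101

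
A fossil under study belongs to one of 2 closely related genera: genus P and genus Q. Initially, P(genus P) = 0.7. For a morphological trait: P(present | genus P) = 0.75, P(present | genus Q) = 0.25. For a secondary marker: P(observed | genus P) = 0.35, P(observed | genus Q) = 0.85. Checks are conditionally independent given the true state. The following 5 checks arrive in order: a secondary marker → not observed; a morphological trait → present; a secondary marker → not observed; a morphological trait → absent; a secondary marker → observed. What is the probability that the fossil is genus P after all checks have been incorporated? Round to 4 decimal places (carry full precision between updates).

0.9475

After a secondary marker='not observed': P(genus P) = 0.65·0.7000 / (0.65·0.7000 + 0.15·0.3000) ≈ 0.9100
After a morphological trait='present': P(genus P) = 0.75·0.9100 / (0.75·0.9100 + 0.25·0.0900) ≈ 0.9681
After a secondary marker='not observed': P(genus P) = 0.65·0.9681 / (0.65·0.9681 + 0.15·0.0319) ≈ 0.9924
After a morphological trait='absent': P(genus P) = 0.25·0.9924 / (0.25·0.9924 + 0.75·0.0076) ≈ 0.9777
After a secondary marker='observed': P(genus P) = 0.35·0.9777 / (0.35·0.9777 + 0.85·0.0223) ≈ 0.9475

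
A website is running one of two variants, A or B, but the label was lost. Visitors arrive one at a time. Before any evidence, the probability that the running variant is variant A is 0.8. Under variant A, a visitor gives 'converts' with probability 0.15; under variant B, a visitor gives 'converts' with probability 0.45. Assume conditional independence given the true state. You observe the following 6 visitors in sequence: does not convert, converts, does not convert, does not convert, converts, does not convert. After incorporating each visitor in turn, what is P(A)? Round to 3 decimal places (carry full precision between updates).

After 'does not convert': P(A) = 0.85·0.8000 / (0.85·0.8000 + 0.55·0.2000) ≈ 0.8608
After 'converts': P(A) = 0.15·0.8608 / (0.15·0.8608 + 0.45·0.1392) ≈ 0.6733
After 'does not convert': P(A) = 0.85·0.6733 / (0.85·0.6733 + 0.55·0.3267) ≈ 0.7610
After 'does not convert': P(A) = 0.85·0.7610 / (0.85·0.7610 + 0.55·0.2390) ≈ 0.8311
After 'converts': P(A) = 0.15·0.8311 / (0.15·0.8311 + 0.45·0.1689) ≈ 0.6213
After 'does not convert': P(A) = 0.85·0.6213 / (0.85·0.6213 + 0.55·0.3787) ≈ 0.7171

0.717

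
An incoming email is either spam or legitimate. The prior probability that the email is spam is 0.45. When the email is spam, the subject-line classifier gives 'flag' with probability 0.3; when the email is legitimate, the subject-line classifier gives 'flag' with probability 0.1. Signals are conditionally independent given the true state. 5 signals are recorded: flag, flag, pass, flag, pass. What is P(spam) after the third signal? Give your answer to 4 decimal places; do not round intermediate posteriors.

0.8514

Each posterior becomes the prior for the next update.
After 'flag': P(spam) = 0.3·0.4500 / (0.3·0.4500 + 0.1·0.5500) ≈ 0.7105
After 'flag': P(spam) = 0.3·0.7105 / (0.3·0.7105 + 0.1·0.2895) ≈ 0.8804
After 'pass': P(spam) = 0.7·0.8804 / (0.7·0.8804 + 0.9·0.1196) ≈ 0.8514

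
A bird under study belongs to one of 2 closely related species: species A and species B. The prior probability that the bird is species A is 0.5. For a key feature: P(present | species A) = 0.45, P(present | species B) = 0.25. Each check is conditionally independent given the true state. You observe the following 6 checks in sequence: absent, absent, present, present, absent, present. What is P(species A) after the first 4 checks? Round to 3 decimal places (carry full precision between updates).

After 'absent': P(species A) = 0.55·0.5000 / (0.55·0.5000 + 0.75·0.5000) ≈ 0.4231
After 'absent': P(species A) = 0.55·0.4231 / (0.55·0.4231 + 0.75·0.5769) ≈ 0.3497
After 'present': P(species A) = 0.45·0.3497 / (0.45·0.3497 + 0.25·0.6503) ≈ 0.4919
After 'present': P(species A) = 0.45·0.4919 / (0.45·0.4919 + 0.25·0.5081) ≈ 0.6354

0.635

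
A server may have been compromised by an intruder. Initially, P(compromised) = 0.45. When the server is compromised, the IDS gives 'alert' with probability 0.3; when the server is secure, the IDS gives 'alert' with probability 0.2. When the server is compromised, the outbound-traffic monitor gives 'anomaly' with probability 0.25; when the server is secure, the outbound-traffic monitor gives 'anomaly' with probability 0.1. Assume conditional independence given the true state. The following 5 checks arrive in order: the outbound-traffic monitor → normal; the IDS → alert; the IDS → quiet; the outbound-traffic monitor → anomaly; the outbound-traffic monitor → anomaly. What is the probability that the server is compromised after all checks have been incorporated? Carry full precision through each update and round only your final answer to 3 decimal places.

After the outbound-traffic monitor='normal': P(compromised) = 0.75·0.4500 / (0.75·0.4500 + 0.9·0.5500) ≈ 0.4054
After the IDS='alert': P(compromised) = 0.3·0.4054 / (0.3·0.4054 + 0.2·0.5946) ≈ 0.5056
After the IDS='quiet': P(compromised) = 0.7·0.5056 / (0.7·0.5056 + 0.8·0.4944) ≈ 0.4723
After the outbound-traffic monitor='anomaly': P(compromised) = 0.25·0.4723 / (0.25·0.4723 + 0.1·0.5277) ≈ 0.6911
After the outbound-traffic monitor='anomaly': P(compromised) = 0.25·0.6911 / (0.25·0.6911 + 0.1·0.3089) ≈ 0.8483

0.848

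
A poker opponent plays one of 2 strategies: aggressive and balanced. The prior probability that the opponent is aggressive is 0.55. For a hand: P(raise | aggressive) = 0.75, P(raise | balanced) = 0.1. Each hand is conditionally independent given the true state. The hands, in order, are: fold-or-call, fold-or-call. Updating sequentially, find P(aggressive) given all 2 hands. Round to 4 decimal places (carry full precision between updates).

0.0862

Apply Bayes' rule sequentially, carrying P(aggressive) forward.
After 'fold-or-call': P(aggressive) = 0.25·0.5500 / (0.25·0.5500 + 0.9·0.4500) ≈ 0.2535
After 'fold-or-call': P(aggressive) = 0.25·0.2535 / (0.25·0.2535 + 0.9·0.7465) ≈ 0.0862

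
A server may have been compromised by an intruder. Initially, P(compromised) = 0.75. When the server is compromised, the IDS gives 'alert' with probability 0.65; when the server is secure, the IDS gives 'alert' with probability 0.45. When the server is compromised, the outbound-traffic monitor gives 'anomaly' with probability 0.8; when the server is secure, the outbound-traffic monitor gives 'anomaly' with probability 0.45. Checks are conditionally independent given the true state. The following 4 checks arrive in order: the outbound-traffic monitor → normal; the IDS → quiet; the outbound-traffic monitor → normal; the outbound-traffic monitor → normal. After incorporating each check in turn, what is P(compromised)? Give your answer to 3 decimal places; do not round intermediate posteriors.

After the outbound-traffic monitor='normal': P(compromised) = 0.2·0.7500 / (0.2·0.7500 + 0.55·0.2500) ≈ 0.5217
After the IDS='quiet': P(compromised) = 0.35·0.5217 / (0.35·0.5217 + 0.55·0.4783) ≈ 0.4098
After the outbound-traffic monitor='normal': P(compromised) = 0.2·0.4098 / (0.2·0.4098 + 0.55·0.5902) ≈ 0.2016
After the outbound-traffic monitor='normal': P(compromised) = 0.2·0.2016 / (0.2·0.2016 + 0.55·0.7984) ≈ 0.0841

0.084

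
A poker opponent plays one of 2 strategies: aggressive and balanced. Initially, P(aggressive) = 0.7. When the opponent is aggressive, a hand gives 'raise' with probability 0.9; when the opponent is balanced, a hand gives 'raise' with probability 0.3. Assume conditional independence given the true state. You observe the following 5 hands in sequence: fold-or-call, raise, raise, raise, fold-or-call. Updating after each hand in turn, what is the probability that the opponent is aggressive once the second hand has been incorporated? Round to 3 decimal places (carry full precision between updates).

0.500

After 'fold-or-call': P(aggressive) = 0.1·0.7000 / (0.1·0.7000 + 0.7·0.3000) ≈ 0.2500
After 'raise': P(aggressive) = 0.9·0.2500 / (0.9·0.2500 + 0.3·0.7500) ≈ 0.5000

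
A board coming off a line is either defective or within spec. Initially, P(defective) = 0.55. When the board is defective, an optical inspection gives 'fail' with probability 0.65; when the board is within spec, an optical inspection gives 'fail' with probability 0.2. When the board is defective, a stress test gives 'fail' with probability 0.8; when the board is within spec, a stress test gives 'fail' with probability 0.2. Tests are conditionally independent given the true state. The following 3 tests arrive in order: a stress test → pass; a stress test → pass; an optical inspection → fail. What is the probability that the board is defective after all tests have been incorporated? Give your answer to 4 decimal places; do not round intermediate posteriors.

0.1989

Apply Bayes' rule sequentially, carrying P(defective) forward.
After a stress test='pass': P(defective) = 0.2·0.5500 / (0.2·0.5500 + 0.8·0.4500) ≈ 0.2340
After a stress test='pass': P(defective) = 0.2·0.2340 / (0.2·0.2340 + 0.8·0.7660) ≈ 0.0710
After an optical inspection='fail': P(defective) = 0.65·0.0710 / (0.65·0.0710 + 0.2·0.9290) ≈ 0.1989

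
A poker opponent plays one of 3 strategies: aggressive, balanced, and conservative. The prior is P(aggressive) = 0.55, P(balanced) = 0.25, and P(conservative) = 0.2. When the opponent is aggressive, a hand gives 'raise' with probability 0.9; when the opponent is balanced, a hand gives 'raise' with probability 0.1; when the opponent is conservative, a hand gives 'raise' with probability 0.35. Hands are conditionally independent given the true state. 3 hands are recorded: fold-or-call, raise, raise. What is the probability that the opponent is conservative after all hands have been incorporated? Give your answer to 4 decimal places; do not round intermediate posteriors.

0.2539

After 'fold-or-call': normaliser = 0.1·0.5500 + 0.9·0.2500 + 0.65·0.2000; P(aggressive) ≈ 0.1341, P(balanced) ≈ 0.5488, P(conservative) ≈ 0.3171
After 'raise': normaliser = 0.9·0.1341 + 0.1·0.5488 + 0.35·0.3171; P(aggressive) ≈ 0.4213, P(balanced) ≈ 0.1915, P(conservative) ≈ 0.3872
After 'raise': normaliser = 0.9·0.4213 + 0.1·0.1915 + 0.35·0.3872; P(aggressive) ≈ 0.7102, P(balanced) ≈ 0.0359, P(conservative) ≈ 0.2539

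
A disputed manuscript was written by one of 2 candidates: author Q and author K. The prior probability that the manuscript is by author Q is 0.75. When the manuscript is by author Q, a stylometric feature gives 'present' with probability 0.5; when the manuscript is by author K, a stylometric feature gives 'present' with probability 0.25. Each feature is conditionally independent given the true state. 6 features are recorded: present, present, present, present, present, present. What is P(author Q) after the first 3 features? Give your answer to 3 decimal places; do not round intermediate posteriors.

0.960

Apply Bayes' rule sequentially, carrying P(author Q) forward.
After 'present': P(author Q) = 0.5·0.7500 / (0.5·0.7500 + 0.25·0.2500) ≈ 0.8571
After 'present': P(author Q) = 0.5·0.8571 / (0.5·0.8571 + 0.25·0.1429) ≈ 0.9231
After 'present': P(author Q) = 0.5·0.9231 / (0.5·0.9231 + 0.25·0.0769) ≈ 0.9600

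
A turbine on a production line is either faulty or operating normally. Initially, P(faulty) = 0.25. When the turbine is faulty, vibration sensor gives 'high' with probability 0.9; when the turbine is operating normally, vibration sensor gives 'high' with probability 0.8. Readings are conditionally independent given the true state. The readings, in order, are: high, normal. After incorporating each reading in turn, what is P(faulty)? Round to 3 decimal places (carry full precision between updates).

0.158

Each posterior becomes the prior for the next update.
After 'high': P(faulty) = 0.9·0.2500 / (0.9·0.2500 + 0.8·0.7500) ≈ 0.2727
After 'normal': P(faulty) = 0.1·0.2727 / (0.1·0.2727 + 0.2·0.7273) ≈ 0.1579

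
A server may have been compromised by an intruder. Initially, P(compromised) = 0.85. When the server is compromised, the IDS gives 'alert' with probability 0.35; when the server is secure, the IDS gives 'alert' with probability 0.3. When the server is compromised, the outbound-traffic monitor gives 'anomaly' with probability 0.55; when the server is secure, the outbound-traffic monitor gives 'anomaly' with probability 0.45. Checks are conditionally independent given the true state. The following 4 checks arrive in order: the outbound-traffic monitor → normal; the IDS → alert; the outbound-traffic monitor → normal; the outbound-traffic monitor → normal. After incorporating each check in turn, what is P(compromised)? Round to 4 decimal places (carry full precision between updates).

After the outbound-traffic monitor='normal': P(compromised) = 0.45·0.8500 / (0.45·0.8500 + 0.55·0.1500) ≈ 0.8226
After the IDS='alert': P(compromised) = 0.35·0.8226 / (0.35·0.8226 + 0.3·0.1774) ≈ 0.8440
After the outbound-traffic monitor='normal': P(compromised) = 0.45·0.8440 / (0.45·0.8440 + 0.55·0.1560) ≈ 0.8157
After the outbound-traffic monitor='normal': P(compromised) = 0.45·0.8157 / (0.45·0.8157 + 0.55·0.1843) ≈ 0.7836

0.7836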